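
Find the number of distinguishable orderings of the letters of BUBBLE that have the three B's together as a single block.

24

Treat the 3 copies of B as a single block. The multiset to arrange is then {BBB, E, L, U}, 4 items in all.
All 4 items are distinct, so there are (4)! = 24 arrangements.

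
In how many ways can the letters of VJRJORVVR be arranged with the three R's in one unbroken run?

420

Treat the 3 copies of R as a single block. The multiset to arrange is then {RRR, J, J, O, V, V, V}, 7 items in all.
That gives (7)!/(3!·2!) = 420 arrangements.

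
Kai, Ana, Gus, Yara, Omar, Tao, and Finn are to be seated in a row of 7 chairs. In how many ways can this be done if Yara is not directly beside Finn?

There are 7! = 5040 arrangements in all. If Yara and Finn are adjacent, merging them into one block gives 2·(6)! = 1440 arrangements.
Complementary counting: 5040 − 1440 = 3600.

3600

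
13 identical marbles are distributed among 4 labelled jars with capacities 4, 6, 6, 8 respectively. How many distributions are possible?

200

Without the upper bounds there are C(16,3) = 560 ways to split 13 among 4 jars.
Subtract solutions that violate a single cap (substitute x_i' = x_i − (cap_i+1)): x_1 ≥ 5 gives C(11,3) = 165; x_2 ≥ 7 gives C(9,3) = 84; x_3 ≥ 7 gives C(9,3) = 84; x_4 ≥ 9 gives C(7,3) = 35. Together 368.
Add back pairs where two caps are both exceeded: 4 + 4 + 0 + 0 + 0 + 0 = 8.
By inclusion–exclusion the count is 560 − 368 + 8 = 200.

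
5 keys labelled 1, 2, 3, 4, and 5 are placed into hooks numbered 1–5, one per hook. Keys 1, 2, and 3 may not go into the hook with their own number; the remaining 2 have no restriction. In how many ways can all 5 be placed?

Let Aᵢ (for i ∈ {1, 2, 3}) be the placements that put key i in its forbidden hook. Any j of these fix j positions, leaving (5−j)! ways to fill the rest, and there are C(3,j) ways to pick which j.
By inclusion–exclusion, the number of valid placements is Σ_{j=0}^{3} (−1)^j C(3,j)·(5−j)!.
Computing: 120 − 72 + 18 − 2 = 64.

64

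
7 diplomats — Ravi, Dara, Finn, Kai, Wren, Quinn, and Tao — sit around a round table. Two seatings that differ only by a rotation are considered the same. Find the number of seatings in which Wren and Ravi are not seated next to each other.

All circular seatings of 7 people number (6)! = 720.
Those with Wren next to Ravi: fuse the pair into one unit and seat 6 units around a circle — 2·(5)! = 240.
Subtracting, 720 − 240 = 480.

480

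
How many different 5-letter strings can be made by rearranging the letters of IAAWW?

Letter multiplicities in IAAWW: A×2, I×1, W×2.
The number of distinct arrangements is 5!/(2!·2!) = 120/4 = 30.

30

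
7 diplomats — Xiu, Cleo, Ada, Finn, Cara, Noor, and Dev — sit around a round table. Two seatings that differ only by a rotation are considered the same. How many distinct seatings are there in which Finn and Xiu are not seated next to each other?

Without the restriction there are (6)! = 720 seatings.
Seatings with Finn beside Xiu: treat them as a block with 2 internal orders, giving 2 × (5)! = 240.
Subtracting, 720 − 240 = 480.

480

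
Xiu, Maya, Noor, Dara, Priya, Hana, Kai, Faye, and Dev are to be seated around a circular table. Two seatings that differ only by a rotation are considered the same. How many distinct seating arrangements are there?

Fix one person's seat to break rotational symmetry; the remaining 8 people can be arranged in (8)! = 40320 ways.

40320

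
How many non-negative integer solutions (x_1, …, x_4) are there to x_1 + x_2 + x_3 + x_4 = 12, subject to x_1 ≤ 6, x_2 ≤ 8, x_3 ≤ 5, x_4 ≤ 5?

By stars and bars, unrestricted non-negative solutions to x_1+…+x_4 = 12 number C(12+3,3) = 455.
Subtract solutions that violate a single cap (substitute x_i' = x_i − (cap_i+1)): x_1 ≥ 7 gives C(8,3) = 56; x_2 ≥ 9 gives C(6,3) = 20; x_3 ≥ 6 gives C(9,3) = 84; x_4 ≥ 6 gives C(9,3) = 84. Together 244.
Add back pairs where two caps are both exceeded: 0 + 0 + 0 + 0 + 0 + 1 = 1.
By inclusion–exclusion the count is 455 − 244 + 1 = 212.

212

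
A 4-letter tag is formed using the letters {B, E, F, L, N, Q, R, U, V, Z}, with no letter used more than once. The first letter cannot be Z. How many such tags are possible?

4536

The first letter has 10−1 = 9 choices (anything except Z).
The remaining 3 letters are filled from the other 9 symbols without repetition: 9 × 8 × 7 = 504.
Total: 9 × 504 = 4536.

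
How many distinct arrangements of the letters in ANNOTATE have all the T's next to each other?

Treat the 2 copies of T as a single block. The multiset to arrange is then {TT, A, A, E, N, N, O}, 7 items in all.
That gives (7)!/(2!·2!) = 1260 arrangements.

1260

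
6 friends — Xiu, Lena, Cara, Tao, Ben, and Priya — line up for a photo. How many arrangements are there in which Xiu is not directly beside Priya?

Of the 6! = 720 arrangements, those with Xiu and Priya adjacent number 2 × 5! = 240 (treat the pair as a block with 2 internal orders).
So 720 − 240 = 480 arrangements keep them apart.

480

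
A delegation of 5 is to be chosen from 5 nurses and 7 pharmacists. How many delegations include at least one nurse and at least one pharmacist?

770

With no constraint there are C(12,5) = 792 possible selections.
Subtract selections that omit an entire group: no nurses → C(7,5) = 21; no pharmacists → C(5,5) = 1.
Both groups omitted at once is impossible, so 792 − 22 = 770.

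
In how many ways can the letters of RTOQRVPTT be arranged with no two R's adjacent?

23520

Total arrangements of RTOQRVPTT: 9!/(3!·2!) = 30240.
Arrangements with the R's together: treat RR as one letter, giving (8)!/(3!) = 6720.
Subtracting, 30240 − 6720 = 23520 arrangements keep the R's apart.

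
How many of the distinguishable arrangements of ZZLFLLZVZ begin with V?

280

Fix V in the first position and arrange the remaining 8 letters.
Those 8 letters have L appearing 3 times and Z appearing 4 times, giving (8)!/(4!·3!) = 280.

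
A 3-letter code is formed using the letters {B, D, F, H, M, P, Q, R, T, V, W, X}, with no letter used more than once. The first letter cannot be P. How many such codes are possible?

1210

The first letter has 12−1 = 11 choices (anything except P).
The remaining 2 letters are filled from the other 11 symbols without repetition: 11 × 10 = 110.
Total: 11 × 110 = 1210.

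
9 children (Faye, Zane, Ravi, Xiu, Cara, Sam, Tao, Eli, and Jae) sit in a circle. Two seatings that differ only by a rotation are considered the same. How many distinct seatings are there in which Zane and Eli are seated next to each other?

10080

Glue Zane and Eli into a block (2 internal orders). Seating 8 units around a circle gives (7)! arrangements.
So 2 × (7)! = 2 × 5040 = 10080.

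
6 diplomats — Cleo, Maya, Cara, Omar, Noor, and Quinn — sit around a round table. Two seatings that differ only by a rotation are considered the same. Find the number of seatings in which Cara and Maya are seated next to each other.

48

Treat {Cara, Maya} as one unit (2 internal orders) and seat the resulting 5 units around the table: (4)! circular arrangements.
So 2 × (4)! = 2 × 24 = 48.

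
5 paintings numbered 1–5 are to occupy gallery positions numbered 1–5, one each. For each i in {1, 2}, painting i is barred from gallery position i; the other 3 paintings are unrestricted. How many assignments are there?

78

Let Aᵢ (for i ∈ {1, 2}) be the placements that put painting i in its forbidden gallery position. Any j of these fix j positions, leaving (5−j)! ways to fill the rest, and there are C(2,j) ways to pick which j.
By inclusion–exclusion, the number of valid placements is Σ_{j=0}^{2} (−1)^j C(2,j)·(5−j)!.
Computing: 120 − 48 + 6 = 78.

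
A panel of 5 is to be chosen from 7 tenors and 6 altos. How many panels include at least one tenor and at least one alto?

With no constraint there are C(13,5) = 1287 possible selections.
Selections missing a whole group: no tenors → C(6,5) = 6; no altos → C(7,5) = 21.
Both groups omitted at once is impossible, so 1287 − 27 = 1260.

1260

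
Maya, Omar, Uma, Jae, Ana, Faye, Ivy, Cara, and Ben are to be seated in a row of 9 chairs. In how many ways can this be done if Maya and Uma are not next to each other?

282240

Of the 9! = 362880 arrangements, those with Maya and Uma adjacent number 2 × 8! = 80640 (treat the pair as a block with 2 internal orders).
So 362880 − 80640 = 282240 arrangements keep them apart.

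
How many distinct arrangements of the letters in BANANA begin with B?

10

Fix B in the first position and arrange the remaining 5 letters.
Those 5 letters have A appearing 3 times and N appearing twice, giving (5)!/(3!·2!) = 10.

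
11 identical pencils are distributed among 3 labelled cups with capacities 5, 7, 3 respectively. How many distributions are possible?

Ignoring the caps, the number of non-negative solutions to x_1+…+x_3 = 11 is C(13,2) = 78.
Subtract solutions that violate a single cap (substitute x_i' = x_i − (cap_i+1)): x_1 ≥ 6 gives C(7,2) = 21; x_2 ≥ 8 gives C(5,2) = 10; x_3 ≥ 4 gives C(9,2) = 36. Together 67.
Add back pairs where two caps are both exceeded: 0 + 3 + 0 = 3.
By inclusion–exclusion the count is 78 − 67 + 3 = 14.

14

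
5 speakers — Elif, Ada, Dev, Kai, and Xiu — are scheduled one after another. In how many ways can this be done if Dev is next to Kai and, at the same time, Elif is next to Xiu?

Treat {Dev,Kai} as one block (2 orders) and {Elif,Xiu} as another (2 orders).
That leaves 3 units to arrange: 2 × 2 × 3! = 4 × 6 = 24.

24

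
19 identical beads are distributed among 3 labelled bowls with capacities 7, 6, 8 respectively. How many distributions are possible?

6

By stars and bars, unrestricted non-negative solutions to x_1+…+x_3 = 19 number C(19+2,2) = 210.
Subtract solutions that violate a single cap (substitute x_i' = x_i − (cap_i+1)): x_1 ≥ 8 gives C(13,2) = 78; x_2 ≥ 7 gives C(14,2) = 91; x_3 ≥ 9 gives C(12,2) = 66. Together 235.
Add back pairs where two caps are both exceeded: 15 + 6 + 10 = 31.
By inclusion–exclusion the count is 210 − 235 + 31 = 6.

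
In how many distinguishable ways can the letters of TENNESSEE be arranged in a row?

The 9 letters of TENNESSEE have repeats: E appearing 4 times, N appearing twice, and S appearing twice.
Dividing 9! = 362880 by 4!·2!·2! = 96 for the repeated letters gives 3780.

3780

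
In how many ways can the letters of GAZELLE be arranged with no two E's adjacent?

900

Total arrangements of GAZELLE: 7!/(2!·2!) = 1260.
Arrangements with the E's together: treat EE as one letter, giving (6)!/(2!) = 360.
Hence 1260 − 360 = 900.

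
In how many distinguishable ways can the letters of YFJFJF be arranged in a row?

60

The 6 letters of YFJFJF have repeats: F appearing 3 times and J appearing twice.
The number of distinct arrangements is 6!/(3!·2!) = 720/12 = 60.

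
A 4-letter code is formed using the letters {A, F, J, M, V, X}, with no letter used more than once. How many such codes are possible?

360

With no repetition, fill the 4 letters in order: 6 choices, then 5, down to 3.
That product is 6 × 5 × 4 × 3 = 360.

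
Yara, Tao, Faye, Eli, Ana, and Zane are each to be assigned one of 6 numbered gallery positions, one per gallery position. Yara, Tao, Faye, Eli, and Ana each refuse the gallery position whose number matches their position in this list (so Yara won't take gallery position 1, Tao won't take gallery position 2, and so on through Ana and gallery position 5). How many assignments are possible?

Let Aᵢ (for 1 ≤ i ≤ 5) be the placements that put person i in their forbidden gallery position. Any j of these fix j positions, leaving (6−j)! ways to fill the rest, and there are C(5,j) ways to pick which j.
By inclusion–exclusion, the number of valid placements is Σ_{j=0}^{5} (−1)^j C(5,j)·(6−j)!.
Computing: 720 − 600 + 240 − 60 + 10 − 1 = 309.

309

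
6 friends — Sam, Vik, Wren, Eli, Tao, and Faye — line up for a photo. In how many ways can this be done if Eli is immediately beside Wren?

Glue Eli and Wren into one block (2 internal orders), leaving 5 units to arrange in a row.
So the count is 2·(5)! = 240.

240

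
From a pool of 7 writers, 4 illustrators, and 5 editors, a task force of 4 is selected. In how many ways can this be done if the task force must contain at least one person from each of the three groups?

Total 4-person selections from all 16: C(16,4) = 1820.
Selections missing a whole group: no writers → C(9,4) = 126; no illustrators → C(12,4) = 495; no editors → C(11,4) = 330.
Add back selections omitting two groups (i.e. drawn from a single group): C(7,4) + C(4,4) + C(5,4) = 41.
By inclusion–exclusion: 1820 − 951 + 41 = 910.

910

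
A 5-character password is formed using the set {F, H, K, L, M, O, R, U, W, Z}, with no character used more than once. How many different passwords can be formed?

30240

With no repetition, fill the 5 characters in order: 10 choices, then 9, down to 6.
That product is 10 × 9 × 8 × 7 × 6 = 30240.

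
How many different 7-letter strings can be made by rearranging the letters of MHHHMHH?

Letter multiplicities in MHHHMHH: H×5, M×2.
The number of distinct arrangements is 7!/(5!·2!) = 5040/240 = 21.

21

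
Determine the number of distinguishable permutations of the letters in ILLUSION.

10080

The 8 letters of ILLUSION have repeats: I appearing twice and L appearing twice.
The number of distinct arrangements is 8!/(2!·2!) = 40320/4 = 10080.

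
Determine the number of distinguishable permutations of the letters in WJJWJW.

The 6 letters of WJJWJW have repeats: J appearing 3 times and W appearing 3 times.
The number of distinct arrangements is 6!/(3!·3!) = 720/36 = 20.

20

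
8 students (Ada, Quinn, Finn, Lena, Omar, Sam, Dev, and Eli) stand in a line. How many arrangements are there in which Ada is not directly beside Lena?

Of the 8! = 40320 arrangements, those with Ada and Lena adjacent number 2 × 7! = 10080 (treat the pair as a block with 2 internal orders).
Complementary counting: 40320 − 10080 = 30240.

30240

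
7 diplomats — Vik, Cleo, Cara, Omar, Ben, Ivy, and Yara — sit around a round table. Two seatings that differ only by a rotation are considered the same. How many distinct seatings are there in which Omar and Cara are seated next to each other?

240

Treat {Omar, Cara} as one unit (2 internal orders) and seat the resulting 6 units around the table: (5)! circular arrangements.
So 2 × (5)! = 2 × 120 = 240.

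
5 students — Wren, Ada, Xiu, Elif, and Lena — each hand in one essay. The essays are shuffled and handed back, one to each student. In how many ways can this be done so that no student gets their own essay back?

44

Count assignments avoiding every fixed point. For any j of the 5 students fixed to their own essay, the other 5−j can be arranged in (5−j)! ways.
By inclusion–exclusion this is Σ_{j=0}^{5} (−1)^j C(5,j)·(5−j)!.
Computing: 120 − 120 + 60 − 20 + 5 − 1 = 44.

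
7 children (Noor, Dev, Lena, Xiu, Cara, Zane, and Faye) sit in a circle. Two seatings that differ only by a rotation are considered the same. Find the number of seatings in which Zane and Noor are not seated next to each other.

480

Without the restriction there are (6)! = 720 seatings.
Those with Zane next to Noor: fuse the pair into one unit and seat 6 units around a circle — 2·(5)! = 240.
Subtracting, 720 − 240 = 480.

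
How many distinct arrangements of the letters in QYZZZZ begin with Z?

20

With the first slot taken by Z, it remains to arrange the other 5 letters (QYZZZ).
Those 5 letters have Z appearing 3 times, giving (5)!/(3!) = 20.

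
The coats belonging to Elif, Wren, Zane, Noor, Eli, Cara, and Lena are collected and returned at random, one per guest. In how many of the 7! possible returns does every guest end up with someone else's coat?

Count assignments avoiding every fixed point. For any j of the 7 guests fixed to their own coat, the other 7−j can be arranged in (7−j)! ways.
By inclusion–exclusion this is Σ_{j=0}^{7} (−1)^j C(7,j)·(7−j)!.
Computing: 5040 − 5040 + 2520 − 840 + 210 − 42 + 7 − 1 = 1854.

1854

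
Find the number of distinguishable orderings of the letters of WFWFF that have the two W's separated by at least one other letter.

Total arrangements of WFWFF: 5!/(3!·2!) = 10.
If the two W's are adjacent, glue them into one block, leaving 4 items to arrange: (4)!/(3!) = 4 ways.
Subtracting, 10 − 4 = 6 arrangements keep the W's apart.

6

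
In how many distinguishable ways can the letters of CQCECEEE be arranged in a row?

CQCECEEE has 8 letters with C appearing 3 times and E appearing 4 times.
So there are 8! / (4!·3!) = 280 distinguishable arrangements.

280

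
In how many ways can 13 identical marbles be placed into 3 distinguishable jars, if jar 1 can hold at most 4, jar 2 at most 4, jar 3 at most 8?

Ignoring the caps, the number of non-negative solutions to x_1+…+x_3 = 13 is C(15,2) = 105.
Subtract solutions that violate a single cap (substitute x_i' = x_i − (cap_i+1)): x_1 ≥ 5 gives C(10,2) = 45; x_2 ≥ 5 gives C(10,2) = 45; x_3 ≥ 9 gives C(6,2) = 15. Together 105.
Add back pairs where two caps are both exceeded: 10 + 0 + 0 = 10.
By inclusion–exclusion the count is 105 − 105 + 10 = 10.

10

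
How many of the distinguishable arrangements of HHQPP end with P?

12

Fix P in the last position and arrange the remaining 4 letters.
Those 4 letters have H appearing twice, giving (4)!/(2!) = 12.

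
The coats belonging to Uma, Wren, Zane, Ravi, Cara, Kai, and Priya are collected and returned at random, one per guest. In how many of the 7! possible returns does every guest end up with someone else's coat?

1854

This is the derangement count D_7: permutations of 7 items with no fixed point.
By inclusion–exclusion this is Σ_{j=0}^{7} (−1)^j C(7,j)·(7−j)!.
Computing: 5040 − 5040 + 2520 − 840 + 210 − 42 + 7 − 1 = 1854.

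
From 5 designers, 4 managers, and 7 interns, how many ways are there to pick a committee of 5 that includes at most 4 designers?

Split by how many designers are chosen (0 through 4).
Sum: C(5,0)·C(11,5) + C(5,1)·C(11,4) + C(5,2)·C(11,3) + C(5,3)·C(11,2) + C(5,4)·C(11,1) = 462 + 1650 + 1650 + 550 + 55 = 4367.

4367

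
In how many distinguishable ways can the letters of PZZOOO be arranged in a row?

PZZOOO has 6 letters with O appearing 3 times and Z appearing twice.
So there are 6! / (3!·2!) = 60 distinguishable arrangements.

60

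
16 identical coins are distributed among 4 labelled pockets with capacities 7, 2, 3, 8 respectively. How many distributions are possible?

30

Ignoring the caps, the number of non-negative solutions to x_1+…+x_4 = 16 is C(19,3) = 969.
Subtract solutions that violate a single cap (substitute x_i' = x_i − (cap_i+1)): x_1 ≥ 8 gives C(11,3) = 165; x_2 ≥ 3 gives C(16,3) = 560; x_3 ≥ 4 gives C(15,3) = 455; x_4 ≥ 9 gives C(10,3) = 120. Together 1300.
Add back pairs where two caps are both exceeded: 56 + 35 + 0 + 220 + 35 + 20 = 366.
Subtract triples: 4 + 0 + 0 + 1 = 5.
By inclusion–exclusion the count is 969 − 1300 + 366 − 5 = 30.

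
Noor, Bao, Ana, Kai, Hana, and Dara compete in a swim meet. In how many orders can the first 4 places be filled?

There are 6 choices for 1st place, 5 for 2nd, and so on down to 3 for position 4.
That gives 6 × 5 × 4 × 3 = 360.

360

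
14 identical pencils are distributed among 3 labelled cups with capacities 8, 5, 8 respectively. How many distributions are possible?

By stars and bars, unrestricted non-negative solutions to x_1+…+x_3 = 14 number C(14+2,2) = 120.
Subtract solutions that violate a single cap (substitute x_i' = x_i − (cap_i+1)): x_1 ≥ 9 gives C(7,2) = 21; x_2 ≥ 6 gives C(10,2) = 45; x_3 ≥ 9 gives C(7,2) = 21. Together 87.
No two caps can be exceeded simultaneously, so the pair terms are all 0.
By inclusion–exclusion the count is 120 − 87 + 0 = 33.

33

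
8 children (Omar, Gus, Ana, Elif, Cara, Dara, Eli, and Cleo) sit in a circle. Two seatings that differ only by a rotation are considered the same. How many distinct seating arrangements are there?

Seat Omar anywhere (absorbing the rotational symmetry), then permute the other 7: (7)! = 5040.

5040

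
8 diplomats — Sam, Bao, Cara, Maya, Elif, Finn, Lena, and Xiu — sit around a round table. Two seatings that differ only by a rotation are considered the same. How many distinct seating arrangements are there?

5040

Seat Sam anywhere (absorbing the rotational symmetry), then permute the other 7: (7)! = 5040.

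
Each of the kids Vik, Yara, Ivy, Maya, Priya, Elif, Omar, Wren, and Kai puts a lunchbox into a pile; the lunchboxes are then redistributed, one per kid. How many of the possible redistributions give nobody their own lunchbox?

Count assignments avoiding every fixed point. For any j of the 9 kids fixed to their own lunchbox, the other 9−j can be arranged in (9−j)! ways.
By inclusion–exclusion this is Σ_{j=0}^{9} (−1)^j C(9,j)·(9−j)!.
Computing: 362880 − 362880 + 181440 − 60480 + 15120 − 3024 + 504 − 72 + 9 − 1 = 133496.

133496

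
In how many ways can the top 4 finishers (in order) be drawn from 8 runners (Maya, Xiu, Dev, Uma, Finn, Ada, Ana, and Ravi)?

This is an ordered selection of 4 from 8: P(8,4).
That gives 8 × 7 × 6 × 5 = 1680.

1680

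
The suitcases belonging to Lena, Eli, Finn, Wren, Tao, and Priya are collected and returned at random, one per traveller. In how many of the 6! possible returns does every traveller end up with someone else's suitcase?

This is the derangement count D_6: permutations of 6 items with no fixed point.
By inclusion–exclusion this is Σ_{j=0}^{6} (−1)^j C(6,j)·(6−j)!.
Computing: 720 − 720 + 360 − 120 + 30 − 6 + 1 = 265.

265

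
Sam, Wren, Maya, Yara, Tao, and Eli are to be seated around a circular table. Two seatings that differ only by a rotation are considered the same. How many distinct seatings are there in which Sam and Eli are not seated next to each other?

72

All circular seatings of 6 people number (5)! = 120.
Those with Sam next to Eli: fuse the pair into one unit and seat 5 units around a circle — 2·(4)! = 48.
Subtracting, 120 − 48 = 72.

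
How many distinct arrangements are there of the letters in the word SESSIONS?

SESSIONS has 8 letters with S appearing 4 times.
The number of distinct arrangements is 8!/(4!) = 40320/24 = 1680.

1680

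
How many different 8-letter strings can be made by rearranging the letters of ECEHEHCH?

The 8 letters of ECEHEHCH have repeats: C appearing twice, E appearing 3 times, and H appearing 3 times.
The number of distinct arrangements is 8!/(3!·3!·2!) = 40320/72 = 560.

560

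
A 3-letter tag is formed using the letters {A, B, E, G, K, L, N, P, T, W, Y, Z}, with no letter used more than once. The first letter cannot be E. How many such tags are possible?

The first letter has 12−1 = 11 choices (anything except E).
The remaining 2 letters are filled from the other 11 symbols without repetition: 11 × 10 = 110.
Total: 11 × 110 = 1210.

1210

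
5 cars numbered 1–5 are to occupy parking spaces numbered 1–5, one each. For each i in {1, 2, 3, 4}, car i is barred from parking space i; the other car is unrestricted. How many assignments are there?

53

Let Aᵢ (for 1 ≤ i ≤ 4) be the placements that put car i in its forbidden parking space. Any j of these fix j positions, leaving (5−j)! ways to fill the rest, and there are C(4,j) ways to pick which j.
By inclusion–exclusion, the number of valid placements is Σ_{j=0}^{4} (−1)^j C(4,j)·(5−j)!.
Computing: 120 − 96 + 36 − 8 + 1 = 53.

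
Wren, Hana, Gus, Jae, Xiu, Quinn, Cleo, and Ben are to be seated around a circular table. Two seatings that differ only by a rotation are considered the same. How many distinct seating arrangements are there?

5040

Around a circle, 8 distinct people have 8!/8 = (7)! = 5040 rotationally distinct seatings.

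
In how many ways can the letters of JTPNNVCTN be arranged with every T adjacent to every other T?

6720

Treat the 2 copies of T as a single block. The multiset to arrange is then {TT, C, J, N, N, N, P, V}, 8 items in all.
That gives (8)!/(3!) = 6720 arrangements.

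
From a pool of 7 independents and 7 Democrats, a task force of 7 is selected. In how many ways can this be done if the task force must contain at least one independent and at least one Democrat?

Unrestricted: C(14,7) = 3432 ways to pick any 7 of the 14.
Selections missing a whole group: no independents → C(7,7) = 1; no Democrats → C(7,7) = 1.
Both groups omitted at once is impossible, so 3432 − 2 = 3430.

3430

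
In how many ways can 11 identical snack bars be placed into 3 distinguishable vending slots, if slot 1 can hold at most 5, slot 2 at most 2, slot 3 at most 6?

6

Ignoring the caps, the number of non-negative solutions to x_1+…+x_3 = 11 is C(13,2) = 78.
Subtract solutions that violate a single cap (substitute x_i' = x_i − (cap_i+1)): x_1 ≥ 6 gives C(7,2) = 21; x_2 ≥ 3 gives C(10,2) = 45; x_3 ≥ 7 gives C(6,2) = 15. Together 81.
Add back pairs where two caps are both exceeded: 6 + 0 + 3 = 9.
By inclusion–exclusion the count is 78 − 81 + 9 = 6.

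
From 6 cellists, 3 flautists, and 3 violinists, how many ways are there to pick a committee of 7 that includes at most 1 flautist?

Split by how many flautists are chosen (0 through 1).
Sum: C(3,0)·C(9,7) + C(3,1)·C(9,6) = 36 + 252 = 288.

288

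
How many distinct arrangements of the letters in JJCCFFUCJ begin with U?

560

Fix U in the first position and arrange the remaining 8 letters.
Those 8 letters have C appearing 3 times, F appearing twice, and J appearing 3 times, giving (8)!/(3!·3!·2!) = 560.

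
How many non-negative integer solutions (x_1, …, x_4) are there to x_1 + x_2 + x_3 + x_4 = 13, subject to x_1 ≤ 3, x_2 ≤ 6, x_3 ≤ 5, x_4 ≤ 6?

Without the upper bounds there are C(16,3) = 560 ways to split 13 among 4 variables.
Subtract solutions that violate a single cap (substitute x_i' = x_i − (cap_i+1)): x_1 ≥ 4 gives C(12,3) = 220; x_2 ≥ 7 gives C(9,3) = 84; x_3 ≥ 6 gives C(10,3) = 120; x_4 ≥ 7 gives C(9,3) = 84. Together 508.
Add back pairs where two caps are both exceeded: 10 + 20 + 10 + 1 + 0 + 1 = 42.
By inclusion–exclusion the count is 560 − 508 + 42 = 94.

94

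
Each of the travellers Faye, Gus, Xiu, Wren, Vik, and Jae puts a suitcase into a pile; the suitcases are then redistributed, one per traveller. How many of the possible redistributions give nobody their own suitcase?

Let Aᵢ be the assignments in which traveller i gets their own suitcase. We want the size of the complement of A₁∪…∪A_6.
By inclusion–exclusion this is Σ_{j=0}^{6} (−1)^j C(6,j)·(6−j)!.
Computing: 720 − 720 + 360 − 120 + 30 − 6 + 1 = 265.

265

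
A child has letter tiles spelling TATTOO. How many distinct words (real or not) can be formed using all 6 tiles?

The 6 letters of TATTOO have repeats: O appearing twice and T appearing 3 times.
The number of distinct arrangements is 6!/(3!·2!) = 720/12 = 60.

60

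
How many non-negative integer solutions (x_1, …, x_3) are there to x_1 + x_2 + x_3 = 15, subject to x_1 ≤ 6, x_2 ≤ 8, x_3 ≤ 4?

10

Ignoring the caps, the number of non-negative solutions to x_1+…+x_3 = 15 is C(17,2) = 136.
Subtract solutions that violate a single cap (substitute x_i' = x_i − (cap_i+1)): x_1 ≥ 7 gives C(10,2) = 45; x_2 ≥ 9 gives C(8,2) = 28; x_3 ≥ 5 gives C(12,2) = 66. Together 139.
Add back pairs where two caps are both exceeded: 0 + 10 + 3 = 13.
By inclusion–exclusion the count is 136 − 139 + 13 = 10.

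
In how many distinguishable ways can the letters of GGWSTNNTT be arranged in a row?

15120

Letter multiplicities in GGWSTNNTT: G×2, N×2, S×1, T×3, W×1.
So there are 9! / (3!·2!·2!) = 15120 distinguishable arrangements.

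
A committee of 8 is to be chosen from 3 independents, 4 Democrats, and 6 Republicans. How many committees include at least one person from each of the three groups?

With no constraint there are C(13,8) = 1287 possible selections.
Selections missing a whole group: no independents → C(10,8) = 45; no Democrats → C(9,8) = 9; no Republicans → C(7,8) = 0.
Add back selections omitting two groups (i.e. drawn from a single group): C(3,8) + C(4,8) + C(6,8) = 0.
By inclusion–exclusion: 1287 − 54 + 0 = 1233.

1233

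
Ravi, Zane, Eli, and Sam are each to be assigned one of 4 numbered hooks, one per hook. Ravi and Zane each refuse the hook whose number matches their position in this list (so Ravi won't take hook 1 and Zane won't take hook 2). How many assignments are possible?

Let Aᵢ (for i ∈ {1, 2}) be the placements that put person i in their forbidden hook. Any j of these fix j positions, leaving (4−j)! ways to fill the rest, and there are C(2,j) ways to pick which j.
By inclusion–exclusion, the number of valid placements is Σ_{j=0}^{2} (−1)^j C(2,j)·(4−j)!.
Computing: 24 − 12 + 2 = 14.

14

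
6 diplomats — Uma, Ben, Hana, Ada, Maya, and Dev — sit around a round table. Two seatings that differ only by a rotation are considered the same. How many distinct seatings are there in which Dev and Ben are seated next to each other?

48

Glue Dev and Ben into a block (2 internal orders). Seating 5 units around a circle gives (4)! arrangements.
So 2 × (4)! = 2 × 24 = 48.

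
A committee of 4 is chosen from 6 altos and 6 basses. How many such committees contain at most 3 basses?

480

Split by how many basses are chosen (0 through 3).
Sum: C(6,0)·C(6,4) + C(6,1)·C(6,3) + C(6,2)·C(6,2) + C(6,3)·C(6,1) = 15 + 120 + 225 + 120 = 480.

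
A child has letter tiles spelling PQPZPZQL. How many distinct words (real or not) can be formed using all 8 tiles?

1680

PQPZPZQL has 8 letters with P appearing 3 times, Q appearing twice, and Z appearing twice.
The number of distinct arrangements is 8!/(3!·2!·2!) = 40320/24 = 1680.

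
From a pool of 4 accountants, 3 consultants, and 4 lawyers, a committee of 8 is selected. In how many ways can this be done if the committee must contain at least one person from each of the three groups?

164

Total 8-person selections from all 11: C(11,8) = 165.
Subtract selections that omit an entire group: no accountants → C(7,8) = 0; no consultants → C(8,8) = 1; no lawyers → C(7,8) = 0.
Add back selections omitting two groups (i.e. drawn from a single group): C(4,8) + C(3,8) + C(4,8) = 0.
By inclusion–exclusion: 165 − 1 + 0 = 164.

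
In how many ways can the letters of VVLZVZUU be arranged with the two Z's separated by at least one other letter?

Total arrangements of VVLZVZUU: 8!/(3!·2!·2!) = 1680.
If the two Z's are adjacent, glue them into one block, leaving 7 items to arrange: (7)!/(3!·2!) = 420 ways.
Subtracting, 1680 − 420 = 1260 arrangements keep the Z's apart.

1260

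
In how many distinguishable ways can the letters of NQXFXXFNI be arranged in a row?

Letter multiplicities in NQXFXXFNI: F×2, I×1, N×2, Q×1, X×3.
Dividing 9! = 362880 by 3!·2!·2! = 24 for the repeated letters gives 15120.

15120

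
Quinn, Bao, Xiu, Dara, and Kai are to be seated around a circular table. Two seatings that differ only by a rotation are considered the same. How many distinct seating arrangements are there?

Fix one person's seat to break rotational symmetry; the remaining 4 people can be arranged in (4)! = 24 ways.

24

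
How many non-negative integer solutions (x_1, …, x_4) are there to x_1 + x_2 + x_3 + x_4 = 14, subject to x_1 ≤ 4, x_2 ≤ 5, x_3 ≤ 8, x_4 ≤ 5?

125

Without the upper bounds there are C(17,3) = 680 ways to split 14 among 4 variables.
Subtract solutions that violate a single cap (substitute x_i' = x_i − (cap_i+1)): x_1 ≥ 5 gives C(12,3) = 220; x_2 ≥ 6 gives C(11,3) = 165; x_3 ≥ 9 gives C(8,3) = 56; x_4 ≥ 6 gives C(11,3) = 165. Together 606.
Add back pairs where two caps are both exceeded: 20 + 1 + 20 + 0 + 10 + 0 = 51.
By inclusion–exclusion the count is 680 − 606 + 51 = 125.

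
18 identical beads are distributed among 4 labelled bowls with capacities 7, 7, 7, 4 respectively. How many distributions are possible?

Ignoring the caps, the number of non-negative solutions to x_1+…+x_4 = 18 is C(21,3) = 1330.
Subtract solutions that violate a single cap (substitute x_i' = x_i − (cap_i+1)): x_1 ≥ 8 gives C(13,3) = 286; x_2 ≥ 8 gives C(13,3) = 286; x_3 ≥ 8 gives C(13,3) = 286; x_4 ≥ 5 gives C(16,3) = 560. Together 1418.
Add back pairs where two caps are both exceeded: 10 + 10 + 56 + 10 + 56 + 56 = 198.
By inclusion–exclusion the count is 1330 − 1418 + 198 = 110.

110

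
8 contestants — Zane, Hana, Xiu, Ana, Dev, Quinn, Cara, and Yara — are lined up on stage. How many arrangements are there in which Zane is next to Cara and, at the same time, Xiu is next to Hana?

2880

Treat {Zane,Cara} as one block (2 orders) and {Xiu,Hana} as another (2 orders).
That leaves 6 units to arrange: 2 × 2 × 6! = 4 × 720 = 2880.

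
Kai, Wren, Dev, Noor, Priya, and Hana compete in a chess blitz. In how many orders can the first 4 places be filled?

360

There are 6 choices for 1st place, 5 for 2nd, and so on down to 3 for position 4.
That gives 6 × 5 × 4 × 3 = 360.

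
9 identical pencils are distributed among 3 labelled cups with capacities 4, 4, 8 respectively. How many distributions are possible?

24

By stars and bars, unrestricted non-negative solutions to x_1+…+x_3 = 9 number C(9+2,2) = 55.
Subtract solutions that violate a single cap (substitute x_i' = x_i − (cap_i+1)): x_1 ≥ 5 gives C(6,2) = 15; x_2 ≥ 5 gives C(6,2) = 15; x_3 ≥ 9 gives C(2,2) = 1. Together 31.
No two caps can be exceeded simultaneously, so the pair terms are all 0.
By inclusion–exclusion the count is 55 − 31 + 0 = 24.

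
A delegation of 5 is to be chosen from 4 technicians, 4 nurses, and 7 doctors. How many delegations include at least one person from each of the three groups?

2044

Total 5-person selections from all 15: C(15,5) = 3003.
Selections missing a whole group: no technicians → C(11,5) = 462; no nurses → C(11,5) = 462; no doctors → C(8,5) = 56.
Add back selections omitting two groups (i.e. drawn from a single group): C(4,5) + C(4,5) + C(7,5) = 21.
By inclusion–exclusion: 3003 − 980 + 21 = 2044.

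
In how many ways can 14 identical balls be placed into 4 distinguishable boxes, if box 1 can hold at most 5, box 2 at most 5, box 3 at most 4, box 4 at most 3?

20

Ignoring the caps, the number of non-negative solutions to x_1+…+x_4 = 14 is C(17,3) = 680.
Subtract solutions that violate a single cap (substitute x_i' = x_i − (cap_i+1)): x_1 ≥ 6 gives C(11,3) = 165; x_2 ≥ 6 gives C(11,3) = 165; x_3 ≥ 5 gives C(12,3) = 220; x_4 ≥ 4 gives C(13,3) = 286. Together 836.
Add back pairs where two caps are both exceeded: 10 + 20 + 35 + 20 + 35 + 56 = 176.
By inclusion–exclusion the count is 680 − 836 + 176 = 20.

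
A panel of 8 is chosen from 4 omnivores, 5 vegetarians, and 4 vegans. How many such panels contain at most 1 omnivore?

153

Split by how many omnivores are chosen (0 through 1).
Sum: C(4,0)·C(9,8) + C(4,1)·C(9,7) = 9 + 144 = 153.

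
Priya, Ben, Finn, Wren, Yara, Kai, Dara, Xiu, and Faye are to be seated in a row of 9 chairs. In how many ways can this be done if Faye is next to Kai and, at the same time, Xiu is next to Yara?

Treat {Faye,Kai} as one block (2 orders) and {Xiu,Yara} as another (2 orders).
That leaves 7 units to arrange: 2 × 2 × 7! = 4 × 5040 = 20160.

20160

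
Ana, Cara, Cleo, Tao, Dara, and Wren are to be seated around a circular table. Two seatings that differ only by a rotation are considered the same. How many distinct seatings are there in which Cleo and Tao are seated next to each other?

Treat {Cleo, Tao} as one unit (2 internal orders) and seat the resulting 5 units around the table: (4)! circular arrangements.
So 2 × (4)! = 2 × 24 = 48.

48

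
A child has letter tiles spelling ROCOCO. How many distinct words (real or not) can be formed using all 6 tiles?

60

The 6 letters of ROCOCO have repeats: C appearing twice and O appearing 3 times.
The number of distinct arrangements is 6!/(3!·2!) = 720/12 = 60.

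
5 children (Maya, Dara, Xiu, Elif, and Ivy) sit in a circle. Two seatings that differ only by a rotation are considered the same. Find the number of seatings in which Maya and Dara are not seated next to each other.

12

All circular seatings of 5 people number (4)! = 24.
Seatings with Maya beside Dara: treat them as a block with 2 internal orders, giving 2 × (3)! = 12.
Subtracting, 24 − 12 = 12.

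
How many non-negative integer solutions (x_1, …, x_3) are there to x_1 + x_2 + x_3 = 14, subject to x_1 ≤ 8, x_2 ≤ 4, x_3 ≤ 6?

15

Ignoring the caps, the number of non-negative solutions to x_1+…+x_3 = 14 is C(16,2) = 120.
Subtract solutions that violate a single cap (substitute x_i' = x_i − (cap_i+1)): x_1 ≥ 9 gives C(7,2) = 21; x_2 ≥ 5 gives C(11,2) = 55; x_3 ≥ 7 gives C(9,2) = 36. Together 112.
Add back pairs where two caps are both exceeded: 1 + 0 + 6 = 7.
By inclusion–exclusion the count is 120 − 112 + 7 = 15.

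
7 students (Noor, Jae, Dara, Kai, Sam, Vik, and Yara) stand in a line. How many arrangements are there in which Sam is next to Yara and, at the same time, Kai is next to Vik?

480

Treat {Sam,Yara} as one block (2 orders) and {Kai,Vik} as another (2 orders).
That leaves 5 units to arrange: 2 × 2 × 5! = 4 × 120 = 480.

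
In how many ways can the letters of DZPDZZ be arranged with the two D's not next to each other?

There are 6!/(3!·2!) = 60 arrangements of DZPDZZ in total.
Arrangements with the D's together: treat DD as one letter, giving (5)!/(3!) = 20.
Hence 60 − 20 = 40.

40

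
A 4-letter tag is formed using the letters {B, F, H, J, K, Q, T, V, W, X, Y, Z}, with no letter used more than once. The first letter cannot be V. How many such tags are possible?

10890

The first letter has 12−1 = 11 choices (anything except V).
The remaining 3 letters are filled from the other 11 symbols without repetition: 11 × 10 × 9 = 990.
Total: 11 × 990 = 10890.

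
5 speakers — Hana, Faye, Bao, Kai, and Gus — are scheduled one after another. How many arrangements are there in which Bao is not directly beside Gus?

There are 5! = 120 arrangements in all. If Bao and Gus are adjacent, merging them into one block gives 2·(4)! = 48 arrangements.
Complementary counting: 120 − 48 = 72.

72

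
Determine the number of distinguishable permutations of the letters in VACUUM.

360

VACUUM has 6 letters with U appearing twice.
So there are 6! / (2!) = 360 distinguishable arrangements.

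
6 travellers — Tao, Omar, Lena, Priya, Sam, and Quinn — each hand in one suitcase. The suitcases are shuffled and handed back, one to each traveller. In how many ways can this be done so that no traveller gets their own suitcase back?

265

Let Aᵢ be the assignments in which traveller i gets their own suitcase. We want the size of the complement of A₁∪…∪A_6.
By inclusion–exclusion this is Σ_{j=0}^{6} (−1)^j C(6,j)·(6−j)!.
Computing: 720 − 720 + 360 − 120 + 30 − 6 + 1 = 265.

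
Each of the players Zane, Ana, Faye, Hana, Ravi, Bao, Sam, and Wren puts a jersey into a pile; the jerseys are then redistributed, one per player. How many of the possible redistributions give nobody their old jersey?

Count assignments avoiding every fixed point. For any j of the 8 players fixed to their old jersey, the other 8−j can be arranged in (8−j)! ways.
By inclusion–exclusion this is Σ_{j=0}^{8} (−1)^j C(8,j)·(8−j)!.
Computing: 40320 − 40320 + 20160 − 6720 + 1680 − 336 + 56 − 8 + 1 = 14833.

14833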